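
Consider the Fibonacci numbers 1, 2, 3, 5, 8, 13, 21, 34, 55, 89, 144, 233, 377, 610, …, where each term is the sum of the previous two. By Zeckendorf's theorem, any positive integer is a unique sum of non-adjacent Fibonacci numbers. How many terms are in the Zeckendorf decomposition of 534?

Greedy algorithm:
subtract 377 from 534: 157 remains
subtract 144 from 157: 13 remains
subtract 13 from 13: 0 remains
534 = 377 + 144 + 13, which has 3 terms.

3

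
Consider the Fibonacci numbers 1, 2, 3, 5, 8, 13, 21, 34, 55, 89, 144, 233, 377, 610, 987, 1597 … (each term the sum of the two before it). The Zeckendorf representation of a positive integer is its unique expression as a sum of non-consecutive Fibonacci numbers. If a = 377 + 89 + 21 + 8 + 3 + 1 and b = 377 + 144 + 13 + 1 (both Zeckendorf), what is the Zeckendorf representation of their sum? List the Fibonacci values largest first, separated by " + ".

987 + 34 + 13

The two numbers are 499 and 535, so their sum is 1034.
Greedily peel off the largest Fibonacci term at each step:
largest Fibonacci ≤ 1034 is 987; 1034 − 987 = 47
largest Fibonacci ≤ 47 is 34; 47 − 34 = 13
largest Fibonacci ≤ 13 is 13; 13 − 13 = 0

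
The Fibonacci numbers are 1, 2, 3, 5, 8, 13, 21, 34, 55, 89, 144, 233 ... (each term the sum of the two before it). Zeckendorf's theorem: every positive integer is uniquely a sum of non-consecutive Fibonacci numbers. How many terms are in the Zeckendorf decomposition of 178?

2

largest Fibonacci ≤ 178 is 144; 178 − 144 = 34
largest Fibonacci ≤ 34 is 34; 34 − 34 = 0
178 = 144 + 34, which has 2 terms.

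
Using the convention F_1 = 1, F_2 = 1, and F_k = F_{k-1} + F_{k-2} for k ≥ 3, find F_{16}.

987

Iterating the recurrence up to F_{12} = 144 and F_{11} = 89:
F_{13} = F_{12} + F_{11} = 144 + 89 = 233
F_{14} = F_{13} + F_{12} = 233 + 144 = 377
F_{15} = F_{14} + F_{13} = 377 + 233 = 610
F_{16} = F_{15} + F_{14} = 610 + 377 = 987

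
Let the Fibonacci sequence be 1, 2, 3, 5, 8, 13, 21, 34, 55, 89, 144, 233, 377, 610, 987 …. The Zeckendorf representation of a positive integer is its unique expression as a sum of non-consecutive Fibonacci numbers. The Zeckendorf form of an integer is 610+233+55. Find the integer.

898

610+233+55 = 898.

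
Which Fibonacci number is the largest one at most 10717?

6765 ≤ 10717 < 10946, so the largest Fibonacci number not exceeding 10717 is 6765.

6765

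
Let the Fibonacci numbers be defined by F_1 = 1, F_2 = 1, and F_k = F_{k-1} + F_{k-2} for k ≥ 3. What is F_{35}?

Iterating the recurrence up to F_{28} = 317811 and F_{27} = 196418:
F_{29} = F_{28} + F_{27} = 317811 + 196418 = 514229
F_{30} = F_{29} + F_{28} = 514229 + 317811 = 832040
F_{31} = F_{30} + F_{29} = 832040 + 514229 = 1346269
F_{32} = F_{31} + F_{30} = 1346269 + 832040 = 2178309
F_{33} = F_{32} + F_{31} = 2178309 + 1346269 = 3524578
F_{34} = F_{33} + F_{32} = 3524578 + 2178309 = 5702887
F_{35} = F_{34} + F_{33} = 5702887 + 3524578 = 9227465

9227465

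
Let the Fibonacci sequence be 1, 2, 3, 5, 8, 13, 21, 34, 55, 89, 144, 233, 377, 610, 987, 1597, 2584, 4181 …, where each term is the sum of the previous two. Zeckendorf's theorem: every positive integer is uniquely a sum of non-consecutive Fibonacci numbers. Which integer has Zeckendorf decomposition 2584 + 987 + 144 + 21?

2584 + 987 + 144 + 21 = 3736.

3736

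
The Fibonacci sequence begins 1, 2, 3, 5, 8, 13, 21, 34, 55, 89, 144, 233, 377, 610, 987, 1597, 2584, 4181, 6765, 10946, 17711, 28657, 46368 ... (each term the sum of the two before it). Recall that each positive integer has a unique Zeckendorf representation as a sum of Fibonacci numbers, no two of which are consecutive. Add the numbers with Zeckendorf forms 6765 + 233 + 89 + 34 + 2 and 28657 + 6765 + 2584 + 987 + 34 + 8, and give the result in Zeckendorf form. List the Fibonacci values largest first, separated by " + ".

The two numbers are 7123 and 39035, so their sum is 46158.
Repeatedly subtract the largest Fibonacci number that fits:
28657 ≤ 46158 < 46368, so take 28657; remainder 17501
10946 ≤ 17501 < 17711, so take 10946; remainder 6555
4181 ≤ 6555 < 6765, so take 4181; remainder 2374
1597 ≤ 2374 < 2584, so take 1597; remainder 777
610 ≤ 777 < 987, so take 610; remainder 167
144 ≤ 167 < 233, so take 144; remainder 23
21 ≤ 23 < 34, so take 21; remainder 2
2 ≤ 2 < 3, so take 2; remainder 0

28657 + 10946 + 4181 + 1597 + 610 + 144 + 21 + 2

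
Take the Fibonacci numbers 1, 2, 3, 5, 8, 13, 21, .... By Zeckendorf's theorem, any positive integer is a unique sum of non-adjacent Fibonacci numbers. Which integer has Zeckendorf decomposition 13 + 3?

13 + 3 = 16.

16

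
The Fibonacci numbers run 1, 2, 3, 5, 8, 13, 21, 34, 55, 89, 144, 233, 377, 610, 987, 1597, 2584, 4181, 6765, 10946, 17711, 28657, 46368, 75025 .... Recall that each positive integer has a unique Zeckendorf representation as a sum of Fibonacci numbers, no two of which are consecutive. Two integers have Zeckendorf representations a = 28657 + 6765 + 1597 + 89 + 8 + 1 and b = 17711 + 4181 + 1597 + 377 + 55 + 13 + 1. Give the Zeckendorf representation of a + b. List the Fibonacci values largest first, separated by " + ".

The two numbers are 37117 and 23935, so their sum is 61052.
Greedily peel off the largest Fibonacci term at each step:
61052: greatest Fibonacci not exceeding it is 46368, leaving 14684
14684: greatest Fibonacci not exceeding it is 10946, leaving 3738
3738: greatest Fibonacci not exceeding it is 2584, leaving 1154
1154: greatest Fibonacci not exceeding it is 987, leaving 167
167: greatest Fibonacci not exceeding it is 144, leaving 23
23: greatest Fibonacci not exceeding it is 21, leaving 2
2: greatest Fibonacci not exceeding it is 2, leaving 0

46368 + 10946 + 2584 + 987 + 144 + 21 + 2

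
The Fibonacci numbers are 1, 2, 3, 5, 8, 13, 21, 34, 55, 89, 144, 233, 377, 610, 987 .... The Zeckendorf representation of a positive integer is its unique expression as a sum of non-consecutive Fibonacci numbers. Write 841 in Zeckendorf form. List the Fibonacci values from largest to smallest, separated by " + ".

610 + 144 + 55 + 21 + 8 + 3

Greedily peel off the largest Fibonacci term at each step:
841 − 610 = 231
231 − 144 = 87
87 − 55 = 32
32 − 21 = 11
11 − 8 = 3
3 − 3 = 0
So 841 = 610 + 144 + 55 + 21 + 8 + 3, with no two terms consecutive in the sequence.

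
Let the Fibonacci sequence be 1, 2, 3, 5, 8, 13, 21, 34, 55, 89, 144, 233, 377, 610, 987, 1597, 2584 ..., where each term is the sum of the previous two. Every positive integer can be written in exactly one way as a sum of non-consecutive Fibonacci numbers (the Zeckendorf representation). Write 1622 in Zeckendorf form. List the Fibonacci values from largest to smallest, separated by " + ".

1597 ≤ 1622 < 2584, so take 1597; remainder 25
21 ≤ 25 < 34, so take 21; remainder 4
3 ≤ 4 < 5, so take 3; remainder 1
1 ≤ 1 < 2, so take 1; remainder 0
So 1622 = 1597 + 21 + 3 + 1, with no two terms consecutive in the sequence.

1597 + 21 + 3 + 1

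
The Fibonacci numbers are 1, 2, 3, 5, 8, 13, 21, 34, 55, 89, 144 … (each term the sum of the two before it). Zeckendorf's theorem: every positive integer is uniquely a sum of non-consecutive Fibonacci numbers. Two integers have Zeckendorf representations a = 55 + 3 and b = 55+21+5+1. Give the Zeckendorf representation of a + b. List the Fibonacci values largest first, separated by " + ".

89 + 34 + 13 + 3 + 1

The two numbers are 58 and 82, so their sum is 140.
Greedily peel off the largest Fibonacci term at each step:
subtract 89 from 140: 51 remains
subtract 34 from 51: 17 remains
subtract 13 from 17: 4 remains
subtract 3 from 4: 1 remains
subtract 1 from 1: 0 remains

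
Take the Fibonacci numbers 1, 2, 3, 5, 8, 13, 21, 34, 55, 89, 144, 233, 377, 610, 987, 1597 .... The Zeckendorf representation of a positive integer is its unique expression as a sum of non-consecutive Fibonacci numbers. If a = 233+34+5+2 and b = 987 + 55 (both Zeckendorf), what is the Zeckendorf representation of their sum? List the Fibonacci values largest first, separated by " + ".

The two numbers are 274 and 1042, so their sum is 1316.
Repeatedly subtract the largest Fibonacci number that fits:
take 987 (≤ 1316); 1316 − 987 = 329
take 233 (≤ 329); 329 − 233 = 96
take 89 (≤ 96); 96 − 89 = 7
take 5 (≤ 7); 7 − 5 = 2
take 2 (≤ 2); 2 − 2 = 0

987 + 233 + 89 + 5 + 2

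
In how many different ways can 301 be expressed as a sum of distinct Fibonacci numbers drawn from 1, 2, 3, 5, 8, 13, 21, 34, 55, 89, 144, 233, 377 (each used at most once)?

301 = 233+55+13 = 233+55+8+5 = 233+34+21+13 = 144+89+55+13 = 233+55+8+3+2 = … (7 more), for 12 in all.

12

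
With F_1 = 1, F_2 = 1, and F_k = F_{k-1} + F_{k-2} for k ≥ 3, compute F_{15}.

610

Iterating the recurrence up to F_{10} = 55 and F_{9} = 34:
F_{11} = F_{10} + F_{9} = 55 + 34 = 89
F_{12} = F_{11} + F_{10} = 89 + 55 = 144
F_{13} = F_{12} + F_{11} = 144 + 89 = 233
F_{14} = F_{13} + F_{12} = 233 + 144 = 377
F_{15} = F_{14} + F_{13} = 377 + 233 = 610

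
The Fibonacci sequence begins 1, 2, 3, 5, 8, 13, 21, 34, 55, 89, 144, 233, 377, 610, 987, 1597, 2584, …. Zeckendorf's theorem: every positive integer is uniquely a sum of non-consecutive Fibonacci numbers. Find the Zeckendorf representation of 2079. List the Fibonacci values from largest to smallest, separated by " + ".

1597 + 377 + 89 + 13 + 3

subtract 1597 from 2079: 482 remains
subtract 377 from 482: 105 remains
subtract 89 from 105: 16 remains
subtract 13 from 16: 3 remains
subtract 3 from 3: 0 remains
So 2079 = 1597 + 377 + 89 + 13 + 3, with no two terms consecutive in the sequence.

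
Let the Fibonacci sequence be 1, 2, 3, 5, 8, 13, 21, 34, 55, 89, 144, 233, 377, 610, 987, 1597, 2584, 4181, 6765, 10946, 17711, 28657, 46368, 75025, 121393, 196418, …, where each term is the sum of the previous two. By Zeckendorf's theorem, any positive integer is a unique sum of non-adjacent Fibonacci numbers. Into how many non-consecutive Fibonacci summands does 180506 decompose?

7

Repeatedly subtract the largest Fibonacci number that fits:
180506 − 121393 = 59113
59113 − 46368 = 12745
12745 − 10946 = 1799
1799 − 1597 = 202
202 − 144 = 58
58 − 55 = 3
3 − 3 = 0
180506 = 121393 + 46368 + 10946 + 1597 + 144 + 55 + 3, which has 7 terms.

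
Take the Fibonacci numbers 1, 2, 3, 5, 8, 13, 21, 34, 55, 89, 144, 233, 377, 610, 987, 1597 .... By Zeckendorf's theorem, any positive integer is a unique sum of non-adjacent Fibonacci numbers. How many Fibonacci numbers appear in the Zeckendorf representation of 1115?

Repeatedly subtract the largest Fibonacci number that fits:
1115: greatest Fibonacci not exceeding it is 987, leaving 128
128: greatest Fibonacci not exceeding it is 89, leaving 39
39: greatest Fibonacci not exceeding it is 34, leaving 5
5: greatest Fibonacci not exceeding it is 5, leaving 0
1115 = 987 + 89 + 34 + 5, which has 4 terms.

4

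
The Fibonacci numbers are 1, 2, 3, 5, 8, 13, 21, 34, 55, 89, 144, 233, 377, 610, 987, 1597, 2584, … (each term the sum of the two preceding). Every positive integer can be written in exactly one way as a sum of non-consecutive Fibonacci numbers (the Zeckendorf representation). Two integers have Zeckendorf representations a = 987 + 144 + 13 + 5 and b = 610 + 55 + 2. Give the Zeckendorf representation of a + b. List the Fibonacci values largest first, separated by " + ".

1597 + 144 + 55 + 13 + 5 + 2

The two numbers are 1149 and 667, so their sum is 1816.
Repeatedly subtract the largest Fibonacci number that fits:
subtract 1597 from 1816: 219 remains
subtract 144 from 219: 75 remains
subtract 55 from 75: 20 remains
subtract 13 from 20: 7 remains
subtract 5 from 7: 2 remains
subtract 2 from 2: 0 remains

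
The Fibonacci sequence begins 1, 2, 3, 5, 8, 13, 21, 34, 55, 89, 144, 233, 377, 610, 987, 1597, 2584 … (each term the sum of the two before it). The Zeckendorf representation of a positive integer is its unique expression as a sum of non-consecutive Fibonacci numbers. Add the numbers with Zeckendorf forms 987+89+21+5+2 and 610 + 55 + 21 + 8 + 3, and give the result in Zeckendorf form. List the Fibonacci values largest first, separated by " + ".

1597 + 144 + 55 + 5

The two numbers are 1104 and 697, so their sum is 1801.
Greedily peel off the largest Fibonacci term at each step:
largest Fibonacci ≤ 1801 is 1597; 1801 − 1597 = 204
largest Fibonacci ≤ 204 is 144; 204 − 144 = 60
largest Fibonacci ≤ 60 is 55; 60 − 55 = 5
largest Fibonacci ≤ 5 is 5; 5 − 5 = 0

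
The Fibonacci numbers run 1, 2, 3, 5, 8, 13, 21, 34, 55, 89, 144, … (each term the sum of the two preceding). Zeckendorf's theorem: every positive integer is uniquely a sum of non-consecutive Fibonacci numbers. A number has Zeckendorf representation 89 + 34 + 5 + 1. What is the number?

89 + 34 + 5 + 1 = 129.

129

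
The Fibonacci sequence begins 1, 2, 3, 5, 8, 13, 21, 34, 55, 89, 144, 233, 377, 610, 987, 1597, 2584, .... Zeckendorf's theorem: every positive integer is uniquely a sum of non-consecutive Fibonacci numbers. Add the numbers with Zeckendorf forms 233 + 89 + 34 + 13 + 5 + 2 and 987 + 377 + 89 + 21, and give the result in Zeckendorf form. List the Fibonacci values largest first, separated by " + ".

1597 + 233 + 13 + 5 + 2

The two numbers are 376 and 1474, so their sum is 1850.
Repeatedly subtract the largest Fibonacci number that fits:
largest Fibonacci ≤ 1850 is 1597; 1850 − 1597 = 253
largest Fibonacci ≤ 253 is 233; 253 − 233 = 20
largest Fibonacci ≤ 20 is 13; 20 − 13 = 7
largest Fibonacci ≤ 7 is 5; 7 − 5 = 2
largest Fibonacci ≤ 2 is 2; 2 − 2 = 0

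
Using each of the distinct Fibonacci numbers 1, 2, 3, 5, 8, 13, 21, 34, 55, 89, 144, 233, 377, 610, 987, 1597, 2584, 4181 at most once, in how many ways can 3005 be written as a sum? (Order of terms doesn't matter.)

32

3005 = 2584+377+34+8+2 = 2584+377+34+5+3+2 = 2584+377+21+13+8+2 = 2584+233+144+34+8+2 = 1597+987+377+34+8+2 = … (27 more), for 32 in all.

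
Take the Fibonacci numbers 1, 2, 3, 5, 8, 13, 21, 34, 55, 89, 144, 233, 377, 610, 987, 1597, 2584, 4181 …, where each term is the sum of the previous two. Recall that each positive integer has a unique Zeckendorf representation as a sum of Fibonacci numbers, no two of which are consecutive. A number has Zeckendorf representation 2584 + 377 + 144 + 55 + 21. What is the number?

3181

2584 + 377 + 144 + 55 + 21 = 3181.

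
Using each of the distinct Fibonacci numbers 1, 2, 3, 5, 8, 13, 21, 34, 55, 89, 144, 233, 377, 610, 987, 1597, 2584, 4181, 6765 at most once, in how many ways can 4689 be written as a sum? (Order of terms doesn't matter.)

Starting from the Zeckendorf form and repeatedly splitting a term F_k into F_{k−1} + F_{k−2} (when neither is already used) reaches every representation.
4689 = 4181+377+89+34+8 = 4181+377+89+34+5+3 = 4181+377+89+21+13+8 = … (51 more), for 54 in all.

54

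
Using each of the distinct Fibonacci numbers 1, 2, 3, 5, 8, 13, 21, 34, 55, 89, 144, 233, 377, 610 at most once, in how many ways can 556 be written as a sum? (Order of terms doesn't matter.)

12

Starting from the Zeckendorf form and repeatedly splitting a term F_k into F_{k−1} + F_{k−2} (when neither is already used) reaches every representation.
556 = 377+144+34+1 = 377+144+21+13+1 = 377+89+55+34+1 = … (9 more), for 12 in all.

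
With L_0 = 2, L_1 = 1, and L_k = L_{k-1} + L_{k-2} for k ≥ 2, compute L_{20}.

Iterating the recurrence up to L_{12} = 322 and L_{11} = 199:
L_{13} = L_{12} + L_{11} = 322 + 199 = 521
L_{14} = L_{13} + L_{12} = 521 + 322 = 843
L_{15} = L_{14} + L_{13} = 843 + 521 = 1364
L_{16} = L_{15} + L_{14} = 1364 + 843 = 2207
L_{17} = L_{16} + L_{15} = 2207 + 1364 = 3571
L_{18} = L_{17} + L_{16} = 3571 + 2207 = 5778
L_{19} = L_{18} + L_{17} = 5778 + 3571 = 9349
L_{20} = L_{19} + L_{18} = 9349 + 5778 = 15127

15127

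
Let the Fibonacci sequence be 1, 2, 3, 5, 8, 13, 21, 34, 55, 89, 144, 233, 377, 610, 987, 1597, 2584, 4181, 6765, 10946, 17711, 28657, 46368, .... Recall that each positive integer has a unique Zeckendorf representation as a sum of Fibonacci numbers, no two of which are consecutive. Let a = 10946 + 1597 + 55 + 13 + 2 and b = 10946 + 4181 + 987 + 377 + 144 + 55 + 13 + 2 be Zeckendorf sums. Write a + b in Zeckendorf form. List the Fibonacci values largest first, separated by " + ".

The two numbers are 12613 and 16705, so their sum is 29318.
Greedy algorithm:
29318 − 28657 = 661
661 − 610 = 51
51 − 34 = 17
17 − 13 = 4
4 − 3 = 1
1 − 1 = 0

28657 + 610 + 34 + 13 + 3 + 1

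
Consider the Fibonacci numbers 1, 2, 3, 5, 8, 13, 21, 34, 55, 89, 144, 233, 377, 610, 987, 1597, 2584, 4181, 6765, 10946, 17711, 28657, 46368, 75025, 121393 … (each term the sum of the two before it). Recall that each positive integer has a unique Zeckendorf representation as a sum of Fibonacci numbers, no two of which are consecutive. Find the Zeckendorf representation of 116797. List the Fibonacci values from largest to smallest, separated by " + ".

Repeatedly subtract the largest Fibonacci number that fits:
take 75025 (≤ 116797); 116797 − 75025 = 41772
take 28657 (≤ 41772); 41772 − 28657 = 13115
take 10946 (≤ 13115); 13115 − 10946 = 2169
take 1597 (≤ 2169); 2169 − 1597 = 572
take 377 (≤ 572); 572 − 377 = 195
take 144 (≤ 195); 195 − 144 = 51
take 34 (≤ 51); 51 − 34 = 17
take 13 (≤ 17); 17 − 13 = 4
take 3 (≤ 4); 4 − 3 = 1
take 1 (≤ 1); 1 − 1 = 0
So 116797 = 75025 + 28657 + 10946 + 1597 + 377 + 144 + 34 + 13 + 3 + 1, with no two terms consecutive in the sequence.

75025 + 28657 + 10946 + 1597 + 377 + 144 + 34 + 13 + 3 + 1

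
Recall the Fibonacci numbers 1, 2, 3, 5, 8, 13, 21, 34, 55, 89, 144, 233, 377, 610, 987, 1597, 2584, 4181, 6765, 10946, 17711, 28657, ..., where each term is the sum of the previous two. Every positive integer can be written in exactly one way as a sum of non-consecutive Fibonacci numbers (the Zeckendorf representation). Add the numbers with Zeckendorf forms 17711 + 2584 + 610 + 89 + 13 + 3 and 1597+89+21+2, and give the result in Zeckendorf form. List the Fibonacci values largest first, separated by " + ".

17711 + 4181 + 610 + 144 + 55 + 13 + 5

The two numbers are 21010 and 1709, so their sum is 22719.
22719 − 17711 = 5008
5008 − 4181 = 827
827 − 610 = 217
217 − 144 = 73
73 − 55 = 18
18 − 13 = 5
5 − 5 = 0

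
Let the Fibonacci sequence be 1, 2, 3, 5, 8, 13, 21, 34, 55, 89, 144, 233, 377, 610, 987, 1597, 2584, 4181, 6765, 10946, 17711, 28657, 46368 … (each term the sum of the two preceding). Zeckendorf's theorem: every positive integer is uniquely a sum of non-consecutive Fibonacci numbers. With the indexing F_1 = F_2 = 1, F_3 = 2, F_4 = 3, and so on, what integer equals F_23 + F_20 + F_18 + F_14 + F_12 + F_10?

F_23 + F_20 + F_18 + F_14 + F_12 + F_10 = 28657 + 6765 + 2584 + 377 + 144 + 55 = 38582.

38582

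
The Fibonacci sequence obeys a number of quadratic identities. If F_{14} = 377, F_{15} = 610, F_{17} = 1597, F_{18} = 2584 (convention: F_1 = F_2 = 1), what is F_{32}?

2178309

By the addition formula F_{m+n} = F_m F_{n+1} + F_{m−1} F_n with m=15, n=17: F_{32} = 610·2584 + 377·1597 = 1576240 + 602069 = 2178309.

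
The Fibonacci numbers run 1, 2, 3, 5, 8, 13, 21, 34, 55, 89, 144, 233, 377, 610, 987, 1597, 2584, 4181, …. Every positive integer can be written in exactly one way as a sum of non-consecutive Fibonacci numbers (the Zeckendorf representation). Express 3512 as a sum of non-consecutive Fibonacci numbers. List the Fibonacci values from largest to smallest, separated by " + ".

2584 + 610 + 233 + 55 + 21 + 8 + 1

largest Fibonacci ≤ 3512 is 2584; 3512 − 2584 = 928
largest Fibonacci ≤ 928 is 610; 928 − 610 = 318
largest Fibonacci ≤ 318 is 233; 318 − 233 = 85
largest Fibonacci ≤ 85 is 55; 85 − 55 = 30
largest Fibonacci ≤ 30 is 21; 30 − 21 = 9
largest Fibonacci ≤ 9 is 8; 9 − 8 = 1
largest Fibonacci ≤ 1 is 1; 1 − 1 = 0
So 3512 = 2584 + 610 + 233 + 55 + 21 + 8 + 1, with no two terms consecutive in the sequence.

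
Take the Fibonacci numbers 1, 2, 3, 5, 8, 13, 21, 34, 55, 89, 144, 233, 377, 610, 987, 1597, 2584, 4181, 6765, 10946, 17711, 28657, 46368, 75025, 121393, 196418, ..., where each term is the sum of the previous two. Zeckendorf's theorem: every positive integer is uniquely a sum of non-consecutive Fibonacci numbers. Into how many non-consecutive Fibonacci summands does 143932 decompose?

6

121393 ≤ 143932 < 196418, so take 121393; remainder 22539
17711 ≤ 22539 < 28657, so take 17711; remainder 4828
4181 ≤ 4828 < 6765, so take 4181; remainder 647
610 ≤ 647 < 987, so take 610; remainder 37
34 ≤ 37 < 55, so take 34; remainder 3
3 ≤ 3 < 5, so take 3; remainder 0
143932 = 121393 + 17711 + 4181 + 610 + 34 + 3, which has 6 terms.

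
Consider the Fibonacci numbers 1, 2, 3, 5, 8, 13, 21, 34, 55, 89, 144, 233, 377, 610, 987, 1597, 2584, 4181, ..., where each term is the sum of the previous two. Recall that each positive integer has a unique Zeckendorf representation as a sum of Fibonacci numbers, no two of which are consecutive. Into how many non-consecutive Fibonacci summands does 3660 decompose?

Greedy algorithm:
2584 ≤ 3660 < 4181, so take 2584; remainder 1076
987 ≤ 1076 < 1597, so take 987; remainder 89
89 ≤ 89 < 144, so take 89; remainder 0
3660 = 2584 + 987 + 89, which has 3 terms.

3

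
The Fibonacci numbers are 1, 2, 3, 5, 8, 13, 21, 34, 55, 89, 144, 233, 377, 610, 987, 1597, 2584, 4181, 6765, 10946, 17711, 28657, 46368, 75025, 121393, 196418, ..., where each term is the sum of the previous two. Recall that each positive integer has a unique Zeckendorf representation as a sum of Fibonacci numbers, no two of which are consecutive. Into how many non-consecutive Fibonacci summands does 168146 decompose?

4

Greedily peel off the largest Fibonacci term at each step:
121393 ≤ 168146 < 196418, so take 121393; remainder 46753
46368 ≤ 46753 < 75025, so take 46368; remainder 385
377 ≤ 385 < 610, so take 377; remainder 8
8 ≤ 8 < 13, so take 8; remainder 0
168146 = 121393 + 46368 + 377 + 8, which has 4 terms.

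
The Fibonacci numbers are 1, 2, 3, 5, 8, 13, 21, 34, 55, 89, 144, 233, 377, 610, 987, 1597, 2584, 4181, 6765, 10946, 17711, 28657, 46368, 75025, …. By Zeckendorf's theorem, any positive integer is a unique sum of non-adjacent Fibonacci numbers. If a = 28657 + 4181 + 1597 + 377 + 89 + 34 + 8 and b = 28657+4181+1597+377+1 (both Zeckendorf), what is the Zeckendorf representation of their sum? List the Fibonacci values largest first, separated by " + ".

The two numbers are 34943 and 34813, so their sum is 69756.
69756 − 46368 = 23388
23388 − 17711 = 5677
5677 − 4181 = 1496
1496 − 987 = 509
509 − 377 = 132
132 − 89 = 43
43 − 34 = 9
9 − 8 = 1
1 − 1 = 0

46368 + 17711 + 4181 + 987 + 377 + 89 + 34 + 8 + 1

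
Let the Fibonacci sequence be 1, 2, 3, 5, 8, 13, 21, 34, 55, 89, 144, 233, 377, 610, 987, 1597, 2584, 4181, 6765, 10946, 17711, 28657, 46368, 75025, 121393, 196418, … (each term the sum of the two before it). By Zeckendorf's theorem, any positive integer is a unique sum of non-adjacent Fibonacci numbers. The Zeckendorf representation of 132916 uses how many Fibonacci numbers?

121393 ≤ 132916 < 196418, so take 121393; remainder 11523
10946 ≤ 11523 < 17711, so take 10946; remainder 577
377 ≤ 577 < 610, so take 377; remainder 200
144 ≤ 200 < 233, so take 144; remainder 56
55 ≤ 56 < 89, so take 55; remainder 1
1 ≤ 1 < 2, so take 1; remainder 0
132916 = 121393 + 10946 + 377 + 144 + 55 + 1, which has 6 terms.

6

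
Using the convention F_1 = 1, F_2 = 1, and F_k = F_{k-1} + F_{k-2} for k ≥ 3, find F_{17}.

Iterating the recurrence up to F_{10} = 55 and F_{9} = 34:
F_{11} = F_{10} + F_{9} = 55 + 34 = 89
F_{12} = F_{11} + F_{10} = 89 + 55 = 144
F_{13} = F_{12} + F_{11} = 144 + 89 = 233
F_{14} = F_{13} + F_{12} = 233 + 144 = 377
F_{15} = F_{14} + F_{13} = 377 + 233 = 610
F_{16} = F_{15} + F_{14} = 610 + 377 = 987
F_{17} = F_{16} + F_{15} = 987 + 610 = 1597

1597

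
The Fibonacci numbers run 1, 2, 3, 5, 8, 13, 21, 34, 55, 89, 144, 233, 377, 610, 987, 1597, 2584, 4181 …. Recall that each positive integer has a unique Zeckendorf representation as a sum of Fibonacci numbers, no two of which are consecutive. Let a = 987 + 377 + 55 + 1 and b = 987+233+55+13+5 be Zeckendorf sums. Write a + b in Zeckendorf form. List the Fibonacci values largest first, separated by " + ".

2584 + 89 + 34 + 5 + 1

The two numbers are 1420 and 1293, so their sum is 2713.
largest Fibonacci ≤ 2713 is 2584; 2713 − 2584 = 129
largest Fibonacci ≤ 129 is 89; 129 − 89 = 40
largest Fibonacci ≤ 40 is 34; 40 − 34 = 6
largest Fibonacci ≤ 6 is 5; 6 − 5 = 1
largest Fibonacci ≤ 1 is 1; 1 − 1 = 0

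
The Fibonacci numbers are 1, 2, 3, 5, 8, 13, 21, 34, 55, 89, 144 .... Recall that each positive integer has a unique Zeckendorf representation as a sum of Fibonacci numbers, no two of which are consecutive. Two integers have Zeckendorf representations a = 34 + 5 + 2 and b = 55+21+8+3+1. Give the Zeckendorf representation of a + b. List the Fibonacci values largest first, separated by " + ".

89 + 34 + 5 + 1

The two numbers are 41 and 88, so their sum is 129.
Greedy algorithm:
89 ≤ 129 < 144, so take 89; remainder 40
34 ≤ 40 < 55, so take 34; remainder 6
5 ≤ 6 < 8, so take 5; remainder 1
1 ≤ 1 < 2, so take 1; remainder 0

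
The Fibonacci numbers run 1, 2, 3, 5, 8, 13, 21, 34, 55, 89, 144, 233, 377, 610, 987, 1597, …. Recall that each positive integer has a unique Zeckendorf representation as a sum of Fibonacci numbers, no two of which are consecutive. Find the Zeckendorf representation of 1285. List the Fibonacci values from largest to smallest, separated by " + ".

987 + 233 + 55 + 8 + 2

largest Fibonacci ≤ 1285 is 987; 1285 − 987 = 298
largest Fibonacci ≤ 298 is 233; 298 − 233 = 65
largest Fibonacci ≤ 65 is 55; 65 − 55 = 10
largest Fibonacci ≤ 10 is 8; 10 − 8 = 2
largest Fibonacci ≤ 2 is 2; 2 − 2 = 0
So 1285 = 987 + 233 + 55 + 8 + 2, with no two terms consecutive in the sequence.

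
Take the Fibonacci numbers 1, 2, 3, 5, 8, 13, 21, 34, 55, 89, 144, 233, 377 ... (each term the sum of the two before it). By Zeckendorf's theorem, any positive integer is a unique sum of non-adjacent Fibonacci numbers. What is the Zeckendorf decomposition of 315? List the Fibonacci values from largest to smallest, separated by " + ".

Greedy algorithm:
233 ≤ 315 < 377, so take 233; remainder 82
55 ≤ 82 < 89, so take 55; remainder 27
21 ≤ 27 < 34, so take 21; remainder 6
5 ≤ 6 < 8, so take 5; remainder 1
1 ≤ 1 < 2, so take 1; remainder 0
So 315 = 233 + 55 + 21 + 5 + 1, with no two terms consecutive in the sequence.

233 + 55 + 21 + 5 + 1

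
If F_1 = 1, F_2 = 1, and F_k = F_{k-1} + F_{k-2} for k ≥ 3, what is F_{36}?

Iterating the recurrence up to F_{32} = 2178309 and F_{31} = 1346269:
F_{33} = F_{32} + F_{31} = 2178309 + 1346269 = 3524578
F_{34} = F_{33} + F_{32} = 3524578 + 2178309 = 5702887
F_{35} = F_{34} + F_{33} = 5702887 + 3524578 = 9227465
F_{36} = F_{35} + F_{34} = 9227465 + 5702887 = 14930352

14930352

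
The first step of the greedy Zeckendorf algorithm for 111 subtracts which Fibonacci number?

89

89 ≤ 111 < 144, so the largest Fibonacci number not exceeding 111 is 89.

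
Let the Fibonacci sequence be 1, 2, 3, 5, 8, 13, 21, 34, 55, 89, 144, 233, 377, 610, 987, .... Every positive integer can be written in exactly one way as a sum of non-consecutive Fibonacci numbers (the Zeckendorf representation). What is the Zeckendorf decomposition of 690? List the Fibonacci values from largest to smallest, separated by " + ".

610 + 55 + 21 + 3 + 1

690 − 610 = 80
80 − 55 = 25
25 − 21 = 4
4 − 3 = 1
1 − 1 = 0
So 690 = 610 + 55 + 21 + 3 + 1, with no two terms consecutive in the sequence.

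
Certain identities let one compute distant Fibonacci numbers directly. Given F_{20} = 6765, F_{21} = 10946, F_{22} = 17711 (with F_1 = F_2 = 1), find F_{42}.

267914296

By the addition formula F_{m+n} = F_m F_{n+1} + F_{m−1} F_n with m=21, n=21: F_{42} = 10946·17711 + 6765·10946 = 193864606 + 74049690 = 267914296.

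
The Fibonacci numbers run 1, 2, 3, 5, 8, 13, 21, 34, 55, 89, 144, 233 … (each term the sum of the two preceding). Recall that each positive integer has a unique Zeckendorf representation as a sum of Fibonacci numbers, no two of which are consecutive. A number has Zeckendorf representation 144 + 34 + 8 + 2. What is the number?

144 + 34 + 8 + 2 = 188.

188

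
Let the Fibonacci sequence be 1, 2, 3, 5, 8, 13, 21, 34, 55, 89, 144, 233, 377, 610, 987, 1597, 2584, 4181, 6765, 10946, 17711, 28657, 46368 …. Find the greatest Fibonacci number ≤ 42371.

28657

28657 ≤ 42371 < 46368, so the largest Fibonacci number not exceeding 42371 is 28657.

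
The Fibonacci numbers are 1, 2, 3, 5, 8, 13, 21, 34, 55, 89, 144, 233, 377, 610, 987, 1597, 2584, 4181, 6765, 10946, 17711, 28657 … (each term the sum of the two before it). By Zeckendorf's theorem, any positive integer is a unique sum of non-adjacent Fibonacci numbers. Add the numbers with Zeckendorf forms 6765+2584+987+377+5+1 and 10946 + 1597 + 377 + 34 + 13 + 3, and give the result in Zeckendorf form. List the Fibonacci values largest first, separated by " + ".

The two numbers are 10719 and 12970, so their sum is 23689.
Greedy algorithm:
23689: greatest Fibonacci not exceeding it is 17711, leaving 5978
5978: greatest Fibonacci not exceeding it is 4181, leaving 1797
1797: greatest Fibonacci not exceeding it is 1597, leaving 200
200: greatest Fibonacci not exceeding it is 144, leaving 56
56: greatest Fibonacci not exceeding it is 55, leaving 1
1: greatest Fibonacci not exceeding it is 1, leaving 0

17711 + 4181 + 1597 + 144 + 55 + 1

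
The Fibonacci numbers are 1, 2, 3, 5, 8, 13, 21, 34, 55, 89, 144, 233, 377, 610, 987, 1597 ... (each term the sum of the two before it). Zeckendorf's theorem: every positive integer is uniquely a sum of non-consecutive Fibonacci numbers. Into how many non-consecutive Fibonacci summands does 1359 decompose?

Greedily peel off the largest Fibonacci term at each step:
1359: greatest Fibonacci not exceeding it is 987, leaving 372
372: greatest Fibonacci not exceeding it is 233, leaving 139
139: greatest Fibonacci not exceeding it is 89, leaving 50
50: greatest Fibonacci not exceeding it is 34, leaving 16
16: greatest Fibonacci not exceeding it is 13, leaving 3
3: greatest Fibonacci not exceeding it is 3, leaving 0
1359 = 987 + 233 + 89 + 34 + 13 + 3, which has 6 terms.

6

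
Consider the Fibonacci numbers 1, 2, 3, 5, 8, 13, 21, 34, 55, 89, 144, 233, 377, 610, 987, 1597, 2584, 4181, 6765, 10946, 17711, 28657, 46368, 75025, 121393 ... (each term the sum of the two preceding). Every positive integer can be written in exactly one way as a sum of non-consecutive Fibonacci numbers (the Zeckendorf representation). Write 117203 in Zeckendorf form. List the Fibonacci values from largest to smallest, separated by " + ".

Greedily peel off the largest Fibonacci term at each step:
take 75025 (≤ 117203); 117203 − 75025 = 42178
take 28657 (≤ 42178); 42178 − 28657 = 13521
take 10946 (≤ 13521); 13521 − 10946 = 2575
take 1597 (≤ 2575); 2575 − 1597 = 978
take 610 (≤ 978); 978 − 610 = 368
take 233 (≤ 368); 368 − 233 = 135
take 89 (≤ 135); 135 − 89 = 46
take 34 (≤ 46); 46 − 34 = 12
take 8 (≤ 12); 12 − 8 = 4
take 3 (≤ 4); 4 − 3 = 1
take 1 (≤ 1); 1 − 1 = 0
So 117203 = 75025 + 28657 + 10946 + 1597 + 610 + 233 + 89 + 34 + 8 + 3 + 1, with no two terms consecutive in the sequence.

75025 + 28657 + 10946 + 1597 + 610 + 233 + 89 + 34 + 8 + 3 + 1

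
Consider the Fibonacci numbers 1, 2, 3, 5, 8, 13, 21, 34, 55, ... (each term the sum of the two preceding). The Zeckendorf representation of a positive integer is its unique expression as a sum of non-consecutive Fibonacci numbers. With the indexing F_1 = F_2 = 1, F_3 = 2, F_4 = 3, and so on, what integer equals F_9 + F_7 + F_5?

F_9 + F_7 + F_5 = 34 + 13 + 5 = 52.

52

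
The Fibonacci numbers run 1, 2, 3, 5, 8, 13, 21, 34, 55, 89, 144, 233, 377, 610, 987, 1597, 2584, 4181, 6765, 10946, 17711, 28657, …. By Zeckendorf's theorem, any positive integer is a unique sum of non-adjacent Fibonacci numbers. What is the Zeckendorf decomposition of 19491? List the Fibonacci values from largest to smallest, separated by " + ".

17711 + 1597 + 144 + 34 + 5

19491 − 17711 = 1780
1780 − 1597 = 183
183 − 144 = 39
39 − 34 = 5
5 − 5 = 0
So 19491 = 17711 + 1597 + 144 + 34 + 5, with no two terms consecutive in the sequence.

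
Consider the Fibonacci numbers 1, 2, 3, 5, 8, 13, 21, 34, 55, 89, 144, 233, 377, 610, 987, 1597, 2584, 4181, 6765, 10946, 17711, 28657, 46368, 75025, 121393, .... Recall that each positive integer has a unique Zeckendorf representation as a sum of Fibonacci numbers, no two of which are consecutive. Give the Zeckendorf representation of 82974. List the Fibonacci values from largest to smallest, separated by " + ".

Greedy algorithm:
subtract 75025 from 82974: 7949 remains
subtract 6765 from 7949: 1184 remains
subtract 987 from 1184: 197 remains
subtract 144 from 197: 53 remains
subtract 34 from 53: 19 remains
subtract 13 from 19: 6 remains
subtract 5 from 6: 1 remains
subtract 1 from 1: 0 remains
So 82974 = 75025 + 6765 + 987 + 144 + 34 + 13 + 5 + 1, with no two terms consecutive in the sequence.

75025 + 6765 + 987 + 144 + 34 + 13 + 5 + 1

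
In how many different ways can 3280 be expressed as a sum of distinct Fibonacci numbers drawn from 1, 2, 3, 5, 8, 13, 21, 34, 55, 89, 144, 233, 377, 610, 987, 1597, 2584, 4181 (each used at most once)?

24

Starting from the Zeckendorf form and repeatedly splitting a term F_k into F_{k−1} + F_{k−2} (when neither is already used) reaches every representation.
3280 = 2584+610+55+21+8+2 = 2584+610+55+21+5+3+2 = 2584+377+233+55+21+8+2 = … (21 more), for 24 in all.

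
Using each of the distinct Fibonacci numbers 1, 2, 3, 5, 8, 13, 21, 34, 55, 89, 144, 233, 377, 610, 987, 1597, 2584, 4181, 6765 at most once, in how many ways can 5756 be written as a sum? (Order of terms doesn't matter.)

10

5756 = 4181+987+377+144+55+8+3+1 = 4181+987+377+144+34+21+8+3+1 = 2584+1597+987+377+144+55+8+3+1 = 4181+987+377+89+55+34+21+8+3+1 = 2584+1597+987+377+144+34+21+8+3+1 = … (5 more), for 10 in all.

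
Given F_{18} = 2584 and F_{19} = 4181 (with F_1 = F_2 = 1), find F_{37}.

By F_{2k+1} = F_k² + F_{k+1}²: F_{37} = 2584² + 4181² = 6677056 + 17480761 = 24157817.

24157817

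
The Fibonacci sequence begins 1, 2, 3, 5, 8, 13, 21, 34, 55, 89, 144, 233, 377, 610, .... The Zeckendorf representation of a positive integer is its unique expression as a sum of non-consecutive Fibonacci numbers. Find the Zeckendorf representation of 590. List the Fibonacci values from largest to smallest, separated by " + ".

Greedily peel off the largest Fibonacci term at each step:
take 377 (≤ 590); 590 − 377 = 213
take 144 (≤ 213); 213 − 144 = 69
take 55 (≤ 69); 69 − 55 = 14
take 13 (≤ 14); 14 − 13 = 1
take 1 (≤ 1); 1 − 1 = 0
So 590 = 377 + 144 + 55 + 13 + 1, with no two terms consecutive in the sequence.

377 + 144 + 55 + 13 + 1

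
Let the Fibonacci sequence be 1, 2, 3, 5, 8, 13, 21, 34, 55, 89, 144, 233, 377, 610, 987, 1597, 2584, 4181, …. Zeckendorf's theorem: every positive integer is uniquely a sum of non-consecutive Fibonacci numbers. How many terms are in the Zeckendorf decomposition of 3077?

Repeatedly subtract the largest Fibonacci number that fits:
take 2584 (≤ 3077); 3077 − 2584 = 493
take 377 (≤ 493); 493 − 377 = 116
take 89 (≤ 116); 116 − 89 = 27
take 21 (≤ 27); 27 − 21 = 6
take 5 (≤ 6); 6 − 5 = 1
take 1 (≤ 1); 1 − 1 = 0
3077 = 2584 + 377 + 89 + 21 + 5 + 1, which has 6 terms.

6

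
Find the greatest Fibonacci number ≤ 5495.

4181

4181 ≤ 5495 < 6765, so the largest Fibonacci number not exceeding 5495 is 4181.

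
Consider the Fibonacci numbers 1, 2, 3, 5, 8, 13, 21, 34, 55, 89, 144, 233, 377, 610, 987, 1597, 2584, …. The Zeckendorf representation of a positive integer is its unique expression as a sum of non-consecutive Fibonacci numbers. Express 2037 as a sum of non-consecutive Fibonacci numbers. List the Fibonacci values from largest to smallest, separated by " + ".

1597 + 377 + 55 + 8

2037 − 1597 = 440
440 − 377 = 63
63 − 55 = 8
8 − 8 = 0
So 2037 = 1597 + 377 + 55 + 8, with no two terms consecutive in the sequence.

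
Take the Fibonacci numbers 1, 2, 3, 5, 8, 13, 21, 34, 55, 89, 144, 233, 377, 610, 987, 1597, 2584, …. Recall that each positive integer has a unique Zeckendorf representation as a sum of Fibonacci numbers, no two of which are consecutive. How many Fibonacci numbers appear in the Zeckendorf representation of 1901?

5

Greedy algorithm:
subtract 1597 from 1901: 304 remains
subtract 233 from 304: 71 remains
subtract 55 from 71: 16 remains
subtract 13 from 16: 3 remains
subtract 3 from 3: 0 remains
1901 = 1597 + 233 + 55 + 13 + 3, which has 5 terms.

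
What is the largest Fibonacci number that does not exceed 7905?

6765

6765 ≤ 7905 < 10946, so the largest Fibonacci number not exceeding 7905 is 6765.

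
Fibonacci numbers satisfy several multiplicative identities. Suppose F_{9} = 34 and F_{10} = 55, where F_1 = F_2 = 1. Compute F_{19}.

By F_{2k+1} = F_k² + F_{k+1}²: F_{19} = 34² + 55² = 1156 + 3025 = 4181.

4181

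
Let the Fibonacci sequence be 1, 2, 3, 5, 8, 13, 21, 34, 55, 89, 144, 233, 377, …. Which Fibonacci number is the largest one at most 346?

233 ≤ 346 < 377, so the largest Fibonacci number not exceeding 346 is 233.

233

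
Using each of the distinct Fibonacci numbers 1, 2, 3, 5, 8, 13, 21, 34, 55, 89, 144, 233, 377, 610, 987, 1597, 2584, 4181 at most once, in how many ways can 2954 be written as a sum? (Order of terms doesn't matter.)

Each representation comes from the Zeckendorf form by replacing some F_k with F_{k−1} + F_{k−2} where possible.
2954 = 2584+233+89+34+13+1 = 2584+233+89+34+8+5+1 = 1597+987+233+89+34+13+1 = 2584+233+89+34+8+3+2+1 = 2584+233+89+21+13+8+5+1 = … (22 more), for 27 in all.

27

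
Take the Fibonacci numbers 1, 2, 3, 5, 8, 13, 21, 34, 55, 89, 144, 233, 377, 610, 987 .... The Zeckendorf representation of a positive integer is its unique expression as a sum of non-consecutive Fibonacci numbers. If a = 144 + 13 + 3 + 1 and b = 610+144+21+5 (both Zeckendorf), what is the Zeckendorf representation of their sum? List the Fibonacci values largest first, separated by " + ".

610 + 233 + 89 + 8 + 1

The two numbers are 161 and 780, so their sum is 941.
941 − 610 = 331
331 − 233 = 98
98 − 89 = 9
9 − 8 = 1
1 − 1 = 0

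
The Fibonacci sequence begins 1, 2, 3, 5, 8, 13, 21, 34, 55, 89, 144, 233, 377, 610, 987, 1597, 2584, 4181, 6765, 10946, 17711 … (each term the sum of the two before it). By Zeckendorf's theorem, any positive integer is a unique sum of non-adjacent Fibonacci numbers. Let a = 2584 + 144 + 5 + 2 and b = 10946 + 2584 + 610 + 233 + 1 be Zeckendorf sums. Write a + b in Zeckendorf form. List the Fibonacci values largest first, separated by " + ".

The two numbers are 2735 and 14374, so their sum is 17109.
Greedily peel off the largest Fibonacci term at each step:
17109 − 10946 = 6163
6163 − 4181 = 1982
1982 − 1597 = 385
385 − 377 = 8
8 − 8 = 0

10946 + 4181 + 1597 + 377 + 8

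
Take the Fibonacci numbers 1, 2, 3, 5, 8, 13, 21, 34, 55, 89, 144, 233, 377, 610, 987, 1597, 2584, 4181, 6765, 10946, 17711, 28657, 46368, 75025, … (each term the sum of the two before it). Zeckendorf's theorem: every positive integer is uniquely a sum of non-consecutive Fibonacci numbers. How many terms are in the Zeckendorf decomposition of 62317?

7

subtract 46368 from 62317: 15949 remains
subtract 10946 from 15949: 5003 remains
subtract 4181 from 5003: 822 remains
subtract 610 from 822: 212 remains
subtract 144 from 212: 68 remains
subtract 55 from 68: 13 remains
subtract 13 from 13: 0 remains
62317 = 46368 + 10946 + 4181 + 610 + 144 + 55 + 13, which has 7 terms.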